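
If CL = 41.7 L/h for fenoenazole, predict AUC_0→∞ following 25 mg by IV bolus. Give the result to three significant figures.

AUC_0→∞ = Dose_iv / CL
        = 25 / 41.7 = 0.59952 mg/L·h

AUC = 0.600 mg/L·h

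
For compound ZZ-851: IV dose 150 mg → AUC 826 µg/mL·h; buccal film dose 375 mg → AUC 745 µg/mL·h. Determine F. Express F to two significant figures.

F = (AUC_ev / D_ev) / (AUC_iv / D_iv)
  = (745/375) / (826/150)
  = 1.98667 / 5.50667 = 0.3608

F = 0.36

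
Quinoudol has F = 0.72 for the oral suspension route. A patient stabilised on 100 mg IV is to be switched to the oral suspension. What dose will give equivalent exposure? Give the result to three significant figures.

D_oral = 139 mg

For equal systemic exposure: F × D_ev = D_iv
D_ev = D_iv / F = 100 / 0.72 = 138.889 mg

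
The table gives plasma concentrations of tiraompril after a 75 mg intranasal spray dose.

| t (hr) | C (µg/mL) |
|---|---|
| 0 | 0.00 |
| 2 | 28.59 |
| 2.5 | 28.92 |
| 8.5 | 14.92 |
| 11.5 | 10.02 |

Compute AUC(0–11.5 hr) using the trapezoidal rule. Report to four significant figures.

AUC = 211.9 µg/mL·hr

Trapezoidal AUC_0→11.5:
  [0→2]: (0.00+28.59)/2 × 2 = 28.59
  [2→2.5]: (28.59+28.92)/2 × 0.5 = 14.3775
  [2.5→8.5]: (28.92+14.92)/2 × 6 = 131.52
  [8.5→11.5]: (14.92+10.02)/2 × 3 = 37.41
  Sum = 211.8975 µg/mL·hr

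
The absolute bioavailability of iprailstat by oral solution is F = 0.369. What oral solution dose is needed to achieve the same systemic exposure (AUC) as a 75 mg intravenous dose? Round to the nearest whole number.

For equal systemic exposure: F × D_ev = D_iv
D_ev = D_iv / F = 75 / 0.369 = 203.252 mg

D_oral = 203 mg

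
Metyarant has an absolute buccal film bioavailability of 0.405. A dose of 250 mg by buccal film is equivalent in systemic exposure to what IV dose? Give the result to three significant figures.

Systemic exposure from an extravascular dose = F × D_ev, so the equivalent IV dose is F × D_ev.
D_iv = F × D_ev = 0.405 × 250 = 101.25 mg

D_iv = 101 mg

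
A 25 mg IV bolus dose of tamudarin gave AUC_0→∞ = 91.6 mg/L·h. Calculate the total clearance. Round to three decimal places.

CL = Dose_iv / AUC_0→∞
   = 25 / 91.6 = 0.272926 L/h

CL = 0.273 L/h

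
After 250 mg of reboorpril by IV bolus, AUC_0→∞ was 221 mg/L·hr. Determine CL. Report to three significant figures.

CL = Dose_iv / AUC_0→∞
   = 250 / 221 = 1.13122 L/hr

CL = 1.13 L/hr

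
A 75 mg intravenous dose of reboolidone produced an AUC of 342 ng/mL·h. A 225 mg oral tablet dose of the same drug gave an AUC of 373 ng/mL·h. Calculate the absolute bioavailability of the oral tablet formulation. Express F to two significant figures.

F = 0.36

F = (AUC_ev / D_ev) / (AUC_iv / D_iv)
  = (373/225) / (342/75)
  = 1.65778 / 4.56 = 0.3635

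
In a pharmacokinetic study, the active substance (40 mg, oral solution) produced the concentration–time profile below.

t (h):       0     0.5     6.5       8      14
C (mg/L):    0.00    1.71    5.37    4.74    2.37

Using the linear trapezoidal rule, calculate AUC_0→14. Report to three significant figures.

AUC = 50.6 mg/L·h

Trapezoidal AUC_0→14:
  [0→0.5]: (0.00+1.71)/2 × 0.5 = 0.4275
  [0.5→6.5]: (1.71+5.37)/2 × 6 = 21.24
  [6.5→8]: (5.37+4.74)/2 × 1.5 = 7.5825
  [8→14]: (4.74+2.37)/2 × 6 = 21.33
  Sum = 50.58 mg/L·h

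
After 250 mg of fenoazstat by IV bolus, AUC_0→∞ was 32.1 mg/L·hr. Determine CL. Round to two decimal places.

CL = Dose_iv / AUC_0→∞
   = 250 / 32.1 = 7.78816 L/hr

CL = 7.79 L/hr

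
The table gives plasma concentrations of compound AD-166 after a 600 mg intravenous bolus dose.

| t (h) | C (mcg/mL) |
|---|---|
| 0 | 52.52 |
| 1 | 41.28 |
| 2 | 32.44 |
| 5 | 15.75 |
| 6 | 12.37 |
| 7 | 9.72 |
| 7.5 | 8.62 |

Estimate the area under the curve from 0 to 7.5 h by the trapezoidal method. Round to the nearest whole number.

Trapezoidal AUC_0→7.5:
  [0→1]: (52.52+41.28)/2 × 1 = 46.9
  [1→2]: (41.28+32.44)/2 × 1 = 36.86
  [2→5]: (32.44+15.75)/2 × 3 = 72.285
  [5→6]: (15.75+12.37)/2 × 1 = 14.06
  [6→7]: (12.37+9.72)/2 × 1 = 11.045
  [7→7.5]: (9.72+8.62)/2 × 0.5 = 4.585
  Sum = 185.735 mcg/mL·h

AUC = 186 mcg/mL·h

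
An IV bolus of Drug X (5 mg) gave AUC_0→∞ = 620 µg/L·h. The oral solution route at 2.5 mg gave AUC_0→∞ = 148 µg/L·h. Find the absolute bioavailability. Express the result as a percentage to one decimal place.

F = (AUC_ev / D_ev) / (AUC_iv / D_iv)
  = (148/2.5) / (620/5)
  = 59.2 / 124 = 0.4774
  = 47.74%

F = 47.7%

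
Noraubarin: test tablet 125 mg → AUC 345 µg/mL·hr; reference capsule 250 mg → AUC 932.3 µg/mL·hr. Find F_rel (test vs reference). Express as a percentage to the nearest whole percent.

F_rel = (AUC_test/D_test) / (AUC_ref/D_ref)
      = (345/125) / (932.3/250)
      = 2.76 / 3.7292 = 0.7401 = 74.01%

F_rel = 74%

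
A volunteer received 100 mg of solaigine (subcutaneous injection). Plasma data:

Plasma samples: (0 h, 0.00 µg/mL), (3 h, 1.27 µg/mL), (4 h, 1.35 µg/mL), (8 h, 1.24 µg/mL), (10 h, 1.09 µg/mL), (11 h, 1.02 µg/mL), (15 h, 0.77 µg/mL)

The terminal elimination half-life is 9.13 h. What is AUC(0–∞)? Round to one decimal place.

Trapezoidal AUC_0→15:
  [0→3]: (0.00+1.27)/2 × 3 = 1.905
  [3→4]: (1.27+1.35)/2 × 1 = 1.31
  [4→8]: (1.35+1.24)/2 × 4 = 5.18
  [8→10]: (1.24+1.09)/2 × 2 = 2.33
  [10→11]: (1.09+1.02)/2 × 1 = 1.055
  [11→15]: (1.02+0.77)/2 × 4 = 3.58
  Sum = 15.36 µg/mL·h
k_e = ln2 / t½ = 0.693147 / 9.13 = 0.0759 h^-1
Extrapolated tail: C_last / k_e = 0.77 / 0.0759 = 10.145
AUC_0→∞ = 15.36 + 10.145 = 25.505 µg/mL·h

AUC = 25.5 µg/mL·h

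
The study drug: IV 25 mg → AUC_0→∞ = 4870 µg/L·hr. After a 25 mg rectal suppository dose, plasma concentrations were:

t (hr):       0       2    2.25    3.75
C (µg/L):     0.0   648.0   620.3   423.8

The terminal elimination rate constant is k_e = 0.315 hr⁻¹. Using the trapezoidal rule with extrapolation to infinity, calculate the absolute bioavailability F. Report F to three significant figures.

Trapezoidal AUC_0→3.75 (rectal suppository):
  [0→2]: (0.0+648.0)/2 × 2 = 648.0
  [2→2.25]: (648.0+620.3)/2 × 0.25 = 158.5375
  [2.25→3.75]: (620.3+423.8)/2 × 1.5 = 783.075
  Sum = 1589.6125 µg/L·hr
Tail: C_last/k_e = 423.8/0.315 = 1345.397
AUC_0→∞ (rectal suppository) = 1589.6125 + 1345.397 = 2935.0095 µg/L·hr
F = (AUC_ev/D_ev)/(AUC_iv/D_iv) = (2935.0095/25)/(4870/25) = 117.40038/194.8 = 0.6027

F = 0.603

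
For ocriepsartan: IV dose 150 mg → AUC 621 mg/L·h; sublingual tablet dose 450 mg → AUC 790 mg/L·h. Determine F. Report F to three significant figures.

F = (AUC_ev / D_ev) / (AUC_iv / D_iv)
  = (790/450) / (621/150)
  = 1.75556 / 4.14 = 0.4240

F = 0.424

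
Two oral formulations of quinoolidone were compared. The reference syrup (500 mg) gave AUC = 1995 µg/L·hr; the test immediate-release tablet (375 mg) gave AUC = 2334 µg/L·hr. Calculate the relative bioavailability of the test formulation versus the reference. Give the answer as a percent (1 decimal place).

F_rel = 156.0%

F_rel = (AUC_test/D_test) / (AUC_ref/D_ref)
      = (2334/375) / (1995/500)
      = 6.224 / 3.99 = 1.5599 = 155.99%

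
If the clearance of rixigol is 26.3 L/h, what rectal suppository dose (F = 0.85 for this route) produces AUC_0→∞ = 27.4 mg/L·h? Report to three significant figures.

Dose = CL × AUC_0→∞ / F
     = 26.3 × 27.4 / 0.85 = 847.788 mg

Dose = 848 mg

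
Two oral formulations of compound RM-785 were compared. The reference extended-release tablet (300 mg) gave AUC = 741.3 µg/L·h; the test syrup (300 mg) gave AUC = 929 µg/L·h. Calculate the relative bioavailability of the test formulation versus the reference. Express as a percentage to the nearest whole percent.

F_rel = 125%

F_rel = (AUC_test/D_test) / (AUC_ref/D_ref)
      = (929/300) / (741.3/300)
      = 3.09667 / 2.471 = 1.2532 = 125.32%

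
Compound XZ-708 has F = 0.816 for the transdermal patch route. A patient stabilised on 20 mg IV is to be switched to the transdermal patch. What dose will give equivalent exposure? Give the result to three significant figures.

For equal systemic exposure: F × D_ev = D_iv
D_ev = D_iv / F = 20 / 0.816 = 24.5098 mg

D_transdermal = 24.5 mg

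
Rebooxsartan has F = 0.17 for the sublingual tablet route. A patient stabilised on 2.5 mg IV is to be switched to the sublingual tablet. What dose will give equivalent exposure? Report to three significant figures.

For equal systemic exposure: F × D_ev = D_iv
D_ev = D_iv / F = 2.5 / 0.17 = 14.7059 mg

D_sublingual = 14.7 mg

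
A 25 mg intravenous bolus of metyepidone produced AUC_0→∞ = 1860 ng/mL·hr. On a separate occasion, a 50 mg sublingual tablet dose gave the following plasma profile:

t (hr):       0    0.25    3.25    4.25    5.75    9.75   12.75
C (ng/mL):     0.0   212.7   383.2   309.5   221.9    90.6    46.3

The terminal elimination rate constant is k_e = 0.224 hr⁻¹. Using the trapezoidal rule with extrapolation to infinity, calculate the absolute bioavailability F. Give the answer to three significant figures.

Trapezoidal AUC_0→12.75 (sublingual tablet):
  [0→0.25]: (0.0+212.7)/2 × 0.25 = 26.5875
  [0.25→3.25]: (212.7+383.2)/2 × 3 = 893.85
  [3.25→4.25]: (383.2+309.5)/2 × 1 = 346.35
  [4.25→5.75]: (309.5+221.9)/2 × 1.5 = 398.55
  [5.75→9.75]: (221.9+90.6)/2 × 4 = 625.0
  [9.75→12.75]: (90.6+46.3)/2 × 3 = 205.35
  Sum = 2495.6875 ng/mL·hr
Tail: C_last/k_e = 46.3/0.224 = 206.696
AUC_0→∞ (sublingual tablet) = 2495.6875 + 206.696 = 2702.3835 ng/mL·hr
F = (AUC_ev/D_ev)/(AUC_iv/D_iv) = (2702.3835/50)/(1860/25) = 54.04767/74.4 = 0.7264

F = 0.726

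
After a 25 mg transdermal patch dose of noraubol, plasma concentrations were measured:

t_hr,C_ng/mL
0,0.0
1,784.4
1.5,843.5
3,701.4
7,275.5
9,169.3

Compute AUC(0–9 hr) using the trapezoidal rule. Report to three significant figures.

Trapezoidal AUC_0→9:
  [0→1]: (0.0+784.4)/2 × 1 = 392.2
  [1→1.5]: (784.4+843.5)/2 × 0.5 = 406.975
  [1.5→3]: (843.5+701.4)/2 × 1.5 = 1158.675
  [3→7]: (701.4+275.5)/2 × 4 = 1953.8
  [7→9]: (275.5+169.3)/2 × 2 = 444.8
  Sum = 4356.45 ng/mL·hr

AUC = 4360 ng/mL·hr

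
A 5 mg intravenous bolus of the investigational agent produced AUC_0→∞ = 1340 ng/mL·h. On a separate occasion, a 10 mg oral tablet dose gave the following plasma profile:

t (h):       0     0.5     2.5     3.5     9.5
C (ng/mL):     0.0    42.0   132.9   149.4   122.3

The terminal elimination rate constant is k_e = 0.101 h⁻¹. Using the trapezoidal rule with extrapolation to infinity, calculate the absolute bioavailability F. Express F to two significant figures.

F = 0.88

Trapezoidal AUC_0→9.5 (oral tablet):
  [0→0.5]: (0.0+42.0)/2 × 0.5 = 10.5
  [0.5→2.5]: (42.0+132.9)/2 × 2 = 174.9
  [2.5→3.5]: (132.9+149.4)/2 × 1 = 141.15
  [3.5→9.5]: (149.4+122.3)/2 × 6 = 815.1
  Sum = 1141.65 ng/mL·h
Tail: C_last/k_e = 122.3/0.101 = 1210.891
AUC_0→∞ (oral tablet) = 1141.65 + 1210.891 = 2352.541 ng/mL·h
F = (AUC_ev/D_ev)/(AUC_iv/D_iv) = (2352.541/10)/(1340/5) = 235.2541/268 = 0.8778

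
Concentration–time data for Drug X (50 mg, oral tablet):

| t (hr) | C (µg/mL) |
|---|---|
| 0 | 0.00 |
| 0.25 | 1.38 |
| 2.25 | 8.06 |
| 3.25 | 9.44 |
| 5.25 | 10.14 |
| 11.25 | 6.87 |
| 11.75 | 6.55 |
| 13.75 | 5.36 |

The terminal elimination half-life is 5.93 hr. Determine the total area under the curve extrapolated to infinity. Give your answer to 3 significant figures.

AUC = 150 µg/mL·hr

Trapezoidal AUC_0→13.75:
  [0→0.25]: (0.00+1.38)/2 × 0.25 = 0.1725
  [0.25→2.25]: (1.38+8.06)/2 × 2 = 9.44
  [2.25→3.25]: (8.06+9.44)/2 × 1 = 8.75
  [3.25→5.25]: (9.44+10.14)/2 × 2 = 19.58
  [5.25→11.25]: (10.14+6.87)/2 × 6 = 51.03
  [11.25→11.75]: (6.87+6.55)/2 × 0.5 = 3.355
  [11.75→13.75]: (6.55+5.36)/2 × 2 = 11.91
  Sum = 104.2375 µg/mL·hr
k_e = ln2 / t½ = 0.693147 / 5.93 = 0.1169 hr^-1
Extrapolated tail: C_last / k_e = 5.36 / 0.1169 = 45.851
AUC_0→∞ = 104.2375 + 45.851 = 150.0885 µg/mL·hr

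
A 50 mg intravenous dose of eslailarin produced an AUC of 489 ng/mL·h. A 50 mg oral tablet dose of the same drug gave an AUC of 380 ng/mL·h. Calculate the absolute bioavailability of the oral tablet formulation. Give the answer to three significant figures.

F = (AUC_ev / D_ev) / (AUC_iv / D_iv)
  = (380/50) / (489/50)
  = 7.6 / 9.78 = 0.7771

F = 0.777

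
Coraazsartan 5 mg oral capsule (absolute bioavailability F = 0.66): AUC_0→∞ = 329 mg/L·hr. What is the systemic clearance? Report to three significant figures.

CL = F × Dose / AUC_0→∞
   = 0.66 × 5 / 329 = 0.0100304 L/hr

CL = 0.0100 L/hr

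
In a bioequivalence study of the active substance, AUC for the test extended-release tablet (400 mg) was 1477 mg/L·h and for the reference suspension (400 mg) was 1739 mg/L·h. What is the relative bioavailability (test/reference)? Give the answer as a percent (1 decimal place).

F_rel = 84.9%

F_rel = (AUC_test/D_test) / (AUC_ref/D_ref)
      = (1477/400) / (1739/400)
      = 3.6925 / 4.3475 = 0.8493 = 84.93%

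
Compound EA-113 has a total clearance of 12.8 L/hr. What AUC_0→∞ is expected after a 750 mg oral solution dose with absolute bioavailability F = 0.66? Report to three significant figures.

AUC_0→∞ = F × Dose / CL
        = 0.66 × 750 / 12.8 = 38.671875 mg/L·hr

AUC = 38.7 mg/L·hr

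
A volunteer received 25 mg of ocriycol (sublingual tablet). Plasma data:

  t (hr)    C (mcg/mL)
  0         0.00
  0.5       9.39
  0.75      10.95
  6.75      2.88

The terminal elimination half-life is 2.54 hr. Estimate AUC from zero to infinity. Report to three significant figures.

AUC = 56.9 mcg/mL·hr

Trapezoidal AUC_0→6.75:
  [0→0.5]: (0.00+9.39)/2 × 0.5 = 2.3475
  [0.5→0.75]: (9.39+10.95)/2 × 0.25 = 2.5425
  [0.75→6.75]: (10.95+2.88)/2 × 6 = 41.49
  Sum = 46.38 mcg/mL·hr
k_e = ln2 / t½ = 0.693147 / 2.54 = 0.2729 hr^-1
Extrapolated tail: C_last / k_e = 2.88 / 0.2729 = 10.553
AUC_0→∞ = 46.38 + 10.553 = 56.933 mcg/mL·hr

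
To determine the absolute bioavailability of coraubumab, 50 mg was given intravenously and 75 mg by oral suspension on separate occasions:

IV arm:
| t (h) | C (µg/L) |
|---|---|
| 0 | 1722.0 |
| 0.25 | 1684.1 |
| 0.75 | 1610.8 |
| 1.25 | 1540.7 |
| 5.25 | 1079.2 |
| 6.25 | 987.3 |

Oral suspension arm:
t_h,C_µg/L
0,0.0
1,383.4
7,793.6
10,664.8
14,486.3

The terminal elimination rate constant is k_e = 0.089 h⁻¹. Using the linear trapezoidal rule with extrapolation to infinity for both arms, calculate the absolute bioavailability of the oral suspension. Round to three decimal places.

Trapezoidal AUC_0→6.25 (IV):
  [0→0.25]: (1722.0+1684.1)/2 × 0.25 = 425.7625
  [0.25→0.75]: (1684.1+1610.8)/2 × 0.5 = 823.725
  [0.75→1.25]: (1610.8+1540.7)/2 × 0.5 = 787.875
  [1.25→5.25]: (1540.7+1079.2)/2 × 4 = 5239.8
  [5.25→6.25]: (1079.2+987.3)/2 × 1 = 1033.25
  Sum = 8310.4125 µg/L·h
IV tail: 987.3/0.089 = 11093.258; AUC_iv,0→∞ = 8310.4125 + 11093.258 = 19403.6705 µg/L·h
Trapezoidal AUC_0→14 (oral suspension):
  [0→1]: (0.0+383.4)/2 × 1 = 191.7
  [1→7]: (383.4+793.6)/2 × 6 = 3531.0
  [7→10]: (793.6+664.8)/2 × 3 = 2187.6
  [10→14]: (664.8+486.3)/2 × 4 = 2302.2
  Sum = 8212.5 µg/L·h
oral suspension tail: 486.3/0.089 = 5464.045; AUC_ev,0→∞ = 8212.5 + 5464.045 = 13676.545 µg/L·h
F = (AUC_ev/D_ev)/(AUC_iv/D_iv) = (13676.545/75)/(19403.6705/50) = 182.354/388.07341 = 0.4699

F = 0.470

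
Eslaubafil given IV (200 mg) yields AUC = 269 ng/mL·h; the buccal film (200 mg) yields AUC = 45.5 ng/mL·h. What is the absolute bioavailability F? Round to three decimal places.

F = (AUC_ev / D_ev) / (AUC_iv / D_iv)
  = (45.5/200) / (269/200)
  = 0.2275 / 1.345 = 0.1691

F = 0.169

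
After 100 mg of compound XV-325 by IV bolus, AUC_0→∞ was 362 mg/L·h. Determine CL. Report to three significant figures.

CL = Dose_iv / AUC_0→∞
   = 100 / 362 = 0.276243 L/h

CL = 0.276 L/h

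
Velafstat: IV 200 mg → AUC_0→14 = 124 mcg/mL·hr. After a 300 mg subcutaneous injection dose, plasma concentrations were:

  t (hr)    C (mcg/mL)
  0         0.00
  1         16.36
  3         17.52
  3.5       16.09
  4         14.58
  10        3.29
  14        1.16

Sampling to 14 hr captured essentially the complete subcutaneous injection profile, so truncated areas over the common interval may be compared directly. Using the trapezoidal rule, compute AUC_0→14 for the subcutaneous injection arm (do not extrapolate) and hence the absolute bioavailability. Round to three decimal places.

F = 0.649

Trapezoidal AUC_0→14 (subcutaneous injection):
  [0→1]: (0.00+16.36)/2 × 1 = 8.18
  [1→3]: (16.36+17.52)/2 × 2 = 33.88
  [3→3.5]: (17.52+16.09)/2 × 0.5 = 8.4025
  [3.5→4]: (16.09+14.58)/2 × 0.5 = 7.6675
  [4→10]: (14.58+3.29)/2 × 6 = 53.61
  [10→14]: (3.29+1.16)/2 × 4 = 8.9
  Sum = 120.64 mcg/mL·hr
F = (AUC_ev/D_ev)/(AUC_iv/D_iv) = (120.64/300)/(124/200) = 0.402133/0.62 = 0.6486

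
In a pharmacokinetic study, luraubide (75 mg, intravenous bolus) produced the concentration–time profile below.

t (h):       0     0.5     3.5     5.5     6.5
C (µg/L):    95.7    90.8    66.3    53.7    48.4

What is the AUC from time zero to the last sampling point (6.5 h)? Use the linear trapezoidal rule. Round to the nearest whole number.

AUC = 453 µg/L·h

Trapezoidal AUC_0→6.5:
  [0→0.5]: (95.7+90.8)/2 × 0.5 = 46.625
  [0.5→3.5]: (90.8+66.3)/2 × 3 = 235.65
  [3.5→5.5]: (66.3+53.7)/2 × 2 = 120.0
  [5.5→6.5]: (53.7+48.4)/2 × 1 = 51.05
  Sum = 453.325 µg/L·h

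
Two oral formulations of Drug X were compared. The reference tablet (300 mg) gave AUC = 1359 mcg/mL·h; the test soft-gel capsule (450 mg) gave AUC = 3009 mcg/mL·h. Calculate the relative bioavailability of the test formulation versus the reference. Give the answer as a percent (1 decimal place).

F_rel = (AUC_test/D_test) / (AUC_ref/D_ref)
      = (3009/450) / (1359/300)
      = 6.68667 / 4.53 = 1.4761 = 147.61%

F_rel = 147.6%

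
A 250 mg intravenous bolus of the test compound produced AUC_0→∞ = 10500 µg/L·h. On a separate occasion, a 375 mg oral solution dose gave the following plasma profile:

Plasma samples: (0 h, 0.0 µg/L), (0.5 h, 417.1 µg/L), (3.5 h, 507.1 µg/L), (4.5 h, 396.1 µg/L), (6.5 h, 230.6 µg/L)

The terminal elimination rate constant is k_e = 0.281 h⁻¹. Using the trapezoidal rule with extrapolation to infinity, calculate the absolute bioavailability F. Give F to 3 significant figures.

F = 0.215

Trapezoidal AUC_0→6.5 (oral solution):
  [0→0.5]: (0.0+417.1)/2 × 0.5 = 104.275
  [0.5→3.5]: (417.1+507.1)/2 × 3 = 1386.3
  [3.5→4.5]: (507.1+396.1)/2 × 1 = 451.6
  [4.5→6.5]: (396.1+230.6)/2 × 2 = 626.7
  Sum = 2568.875 µg/L·h
Tail: C_last/k_e = 230.6/0.281 = 820.641
AUC_0→∞ (oral solution) = 2568.875 + 820.641 = 3389.516 µg/L·h
F = (AUC_ev/D_ev)/(AUC_iv/D_iv) = (3389.516/375)/(10500/250) = 9.03871/42 = 0.2152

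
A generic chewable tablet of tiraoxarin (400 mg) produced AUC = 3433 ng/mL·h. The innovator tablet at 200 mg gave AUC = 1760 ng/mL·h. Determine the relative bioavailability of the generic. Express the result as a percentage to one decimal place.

F_rel = 97.5%

F_rel = (AUC_test/D_test) / (AUC_ref/D_ref)
      = (3433/400) / (1760/200)
      = 8.5825 / 8.8 = 0.9753 = 97.53%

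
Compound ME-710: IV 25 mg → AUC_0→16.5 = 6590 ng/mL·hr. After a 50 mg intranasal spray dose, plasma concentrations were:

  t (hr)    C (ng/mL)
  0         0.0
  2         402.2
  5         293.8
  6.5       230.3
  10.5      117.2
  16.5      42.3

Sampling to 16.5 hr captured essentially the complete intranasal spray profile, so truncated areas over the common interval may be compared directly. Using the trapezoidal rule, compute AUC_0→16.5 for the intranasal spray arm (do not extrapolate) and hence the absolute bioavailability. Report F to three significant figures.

F = 0.229

Trapezoidal AUC_0→16.5 (intranasal spray):
  [0→2]: (0.0+402.2)/2 × 2 = 402.2
  [2→5]: (402.2+293.8)/2 × 3 = 1044.0
  [5→6.5]: (293.8+230.3)/2 × 1.5 = 393.075
  [6.5→10.5]: (230.3+117.2)/2 × 4 = 695.0
  [10.5→16.5]: (117.2+42.3)/2 × 6 = 478.5
  Sum = 3012.775 ng/mL·hr
F = (AUC_ev/D_ev)/(AUC_iv/D_iv) = (3012.775/50)/(6590/25) = 60.2555/263.6 = 0.2286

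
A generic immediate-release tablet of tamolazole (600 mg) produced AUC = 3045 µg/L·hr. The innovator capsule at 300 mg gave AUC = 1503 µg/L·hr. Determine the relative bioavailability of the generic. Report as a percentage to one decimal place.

F_rel = (AUC_test/D_test) / (AUC_ref/D_ref)
      = (3045/600) / (1503/300)
      = 5.075 / 5.01 = 1.0130 = 101.30%

F_rel = 101.3%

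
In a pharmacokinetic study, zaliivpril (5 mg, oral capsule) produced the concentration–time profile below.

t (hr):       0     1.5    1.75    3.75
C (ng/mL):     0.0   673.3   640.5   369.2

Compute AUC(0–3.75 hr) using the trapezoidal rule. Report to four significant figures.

AUC = 1679 ng/mL·hr

Trapezoidal AUC_0→3.75:
  [0→1.5]: (0.0+673.3)/2 × 1.5 = 504.975
  [1.5→1.75]: (673.3+640.5)/2 × 0.25 = 164.225
  [1.75→3.75]: (640.5+369.2)/2 × 2 = 1009.7
  Sum = 1678.9 ng/mL·hr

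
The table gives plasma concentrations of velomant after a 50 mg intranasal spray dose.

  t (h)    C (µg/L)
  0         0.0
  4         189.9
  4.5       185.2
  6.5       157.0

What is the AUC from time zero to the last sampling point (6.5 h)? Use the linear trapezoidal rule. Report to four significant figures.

AUC = 815.8 µg/L·h

Trapezoidal AUC_0→6.5:
  [0→4]: (0.0+189.9)/2 × 4 = 379.8
  [4→4.5]: (189.9+185.2)/2 × 0.5 = 93.775
  [4.5→6.5]: (185.2+157.0)/2 × 2 = 342.2
  Sum = 815.775 µg/L·h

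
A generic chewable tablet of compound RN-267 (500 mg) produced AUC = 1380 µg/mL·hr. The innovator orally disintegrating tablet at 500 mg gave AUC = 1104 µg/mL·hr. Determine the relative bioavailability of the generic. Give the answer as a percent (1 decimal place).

F_rel = 125.0%

F_rel = (AUC_test/D_test) / (AUC_ref/D_ref)
      = (1380/500) / (1104/500)
      = 2.76 / 2.208 = 1.2500 = 125.00%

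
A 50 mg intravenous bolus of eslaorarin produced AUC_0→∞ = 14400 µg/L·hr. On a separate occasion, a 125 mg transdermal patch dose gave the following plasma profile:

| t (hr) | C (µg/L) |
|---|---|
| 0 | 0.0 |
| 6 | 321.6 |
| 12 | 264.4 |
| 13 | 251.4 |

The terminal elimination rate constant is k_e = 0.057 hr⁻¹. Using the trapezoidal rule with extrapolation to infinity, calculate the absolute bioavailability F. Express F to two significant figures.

F = 0.21

Trapezoidal AUC_0→13 (transdermal patch):
  [0→6]: (0.0+321.6)/2 × 6 = 964.8
  [6→12]: (321.6+264.4)/2 × 6 = 1758.0
  [12→13]: (264.4+251.4)/2 × 1 = 257.9
  Sum = 2980.7 µg/L·hr
Tail: C_last/k_e = 251.4/0.057 = 4410.526
AUC_0→∞ (transdermal patch) = 2980.7 + 4410.526 = 7391.226 µg/L·hr
F = (AUC_ev/D_ev)/(AUC_iv/D_iv) = (7391.226/125)/(14400/50) = 59.129808/288 = 0.2053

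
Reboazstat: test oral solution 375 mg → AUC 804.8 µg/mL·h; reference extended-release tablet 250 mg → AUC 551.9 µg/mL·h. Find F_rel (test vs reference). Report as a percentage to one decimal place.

F_rel = (AUC_test/D_test) / (AUC_ref/D_ref)
      = (804.8/375) / (551.9/250)
      = 2.14613 / 2.2076 = 0.9722 = 97.22%

F_rel = 97.2%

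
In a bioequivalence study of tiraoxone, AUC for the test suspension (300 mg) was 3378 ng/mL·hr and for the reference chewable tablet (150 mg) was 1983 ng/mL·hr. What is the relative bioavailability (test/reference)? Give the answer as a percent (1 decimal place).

F_rel = 85.2%

F_rel = (AUC_test/D_test) / (AUC_ref/D_ref)
      = (3378/300) / (1983/150)
      = 11.26 / 13.22 = 0.8517 = 85.17%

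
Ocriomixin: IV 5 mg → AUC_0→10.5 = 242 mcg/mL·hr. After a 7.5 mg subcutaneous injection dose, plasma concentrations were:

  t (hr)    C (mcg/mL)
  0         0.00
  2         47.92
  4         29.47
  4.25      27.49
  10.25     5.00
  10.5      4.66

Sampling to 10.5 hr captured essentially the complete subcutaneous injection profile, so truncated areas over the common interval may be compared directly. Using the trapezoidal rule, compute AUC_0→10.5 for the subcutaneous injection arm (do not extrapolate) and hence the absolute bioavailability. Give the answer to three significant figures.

F = 0.637

Trapezoidal AUC_0→10.5 (subcutaneous injection):
  [0→2]: (0.00+47.92)/2 × 2 = 47.92
  [2→4]: (47.92+29.47)/2 × 2 = 77.39
  [4→4.25]: (29.47+27.49)/2 × 0.25 = 7.12
  [4.25→10.25]: (27.49+5.00)/2 × 6 = 97.47
  [10.25→10.5]: (5.00+4.66)/2 × 0.25 = 1.2075
  Sum = 231.1075 mcg/mL·hr
F = (AUC_ev/D_ev)/(AUC_iv/D_iv) = (231.1075/7.5)/(242/5) = 30.8143/48.4 = 0.6367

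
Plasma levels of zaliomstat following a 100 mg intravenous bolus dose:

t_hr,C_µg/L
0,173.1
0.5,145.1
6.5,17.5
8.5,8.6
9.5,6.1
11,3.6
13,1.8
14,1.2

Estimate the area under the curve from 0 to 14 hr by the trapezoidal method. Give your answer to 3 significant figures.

Trapezoidal AUC_0→14:
  [0→0.5]: (173.1+145.1)/2 × 0.5 = 79.55
  [0.5→6.5]: (145.1+17.5)/2 × 6 = 487.8
  [6.5→8.5]: (17.5+8.6)/2 × 2 = 26.1
  [8.5→9.5]: (8.6+6.1)/2 × 1 = 7.35
  [9.5→11]: (6.1+3.6)/2 × 1.5 = 7.275
  [11→13]: (3.6+1.8)/2 × 2 = 5.4
  [13→14]: (1.8+1.2)/2 × 1 = 1.5
  Sum = 614.975 µg/L·hr

AUC = 615 µg/L·hr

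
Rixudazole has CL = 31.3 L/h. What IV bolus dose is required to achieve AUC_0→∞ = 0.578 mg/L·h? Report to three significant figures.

Dose = 18.1 mg

Dose_iv = CL × AUC_0→∞
     = 31.3 × 0.578 = 18.0914 mg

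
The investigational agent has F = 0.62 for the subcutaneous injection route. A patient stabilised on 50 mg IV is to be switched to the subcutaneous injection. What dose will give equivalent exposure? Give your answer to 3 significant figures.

D_subcutaneous = 80.6 mg

For equal systemic exposure: F × D_ev = D_iv
D_ev = D_iv / F = 50 / 0.62 = 80.6452 mg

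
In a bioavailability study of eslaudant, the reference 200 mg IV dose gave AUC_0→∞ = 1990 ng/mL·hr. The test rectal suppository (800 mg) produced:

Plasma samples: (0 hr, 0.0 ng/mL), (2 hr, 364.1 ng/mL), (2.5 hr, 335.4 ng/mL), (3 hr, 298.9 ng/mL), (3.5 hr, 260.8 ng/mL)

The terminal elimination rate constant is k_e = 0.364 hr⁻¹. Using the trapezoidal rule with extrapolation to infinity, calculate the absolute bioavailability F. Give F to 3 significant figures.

F = 0.195

Trapezoidal AUC_0→3.5 (rectal suppository):
  [0→2]: (0.0+364.1)/2 × 2 = 364.1
  [2→2.5]: (364.1+335.4)/2 × 0.5 = 174.875
  [2.5→3]: (335.4+298.9)/2 × 0.5 = 158.575
  [3→3.5]: (298.9+260.8)/2 × 0.5 = 139.925
  Sum = 837.475 ng/mL·hr
Tail: C_last/k_e = 260.8/0.364 = 716.484
AUC_0→∞ (rectal suppository) = 837.475 + 716.484 = 1553.959 ng/mL·hr
F = (AUC_ev/D_ev)/(AUC_iv/D_iv) = (1553.959/800)/(1990/200) = 1.94245/9.95 = 0.1952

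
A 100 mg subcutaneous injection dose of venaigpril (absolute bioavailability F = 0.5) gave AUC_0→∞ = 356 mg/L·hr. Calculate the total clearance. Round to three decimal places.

CL = 0.140 L/hr

CL = F × Dose / AUC_0→∞
   = 0.5 × 100 / 356 = 0.140449 L/hr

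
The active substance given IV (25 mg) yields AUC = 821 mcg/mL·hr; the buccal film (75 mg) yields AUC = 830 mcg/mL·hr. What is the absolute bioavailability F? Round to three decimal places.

F = 0.337

F = (AUC_ev / D_ev) / (AUC_iv / D_iv)
  = (830/75) / (821/25)
  = 11.0667 / 32.84 = 0.3370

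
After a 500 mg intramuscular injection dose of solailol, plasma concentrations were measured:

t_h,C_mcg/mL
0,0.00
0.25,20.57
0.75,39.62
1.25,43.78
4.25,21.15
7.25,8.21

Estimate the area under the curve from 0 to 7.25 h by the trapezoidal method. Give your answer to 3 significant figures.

AUC = 180 mcg/mL·h

Trapezoidal AUC_0→7.25:
  [0→0.25]: (0.00+20.57)/2 × 0.25 = 2.57125
  [0.25→0.75]: (20.57+39.62)/2 × 0.5 = 15.0475
  [0.75→1.25]: (39.62+43.78)/2 × 0.5 = 20.85
  [1.25→4.25]: (43.78+21.15)/2 × 3 = 97.395
  [4.25→7.25]: (21.15+8.21)/2 × 3 = 44.04
  Sum = 179.90375 mcg/mL·h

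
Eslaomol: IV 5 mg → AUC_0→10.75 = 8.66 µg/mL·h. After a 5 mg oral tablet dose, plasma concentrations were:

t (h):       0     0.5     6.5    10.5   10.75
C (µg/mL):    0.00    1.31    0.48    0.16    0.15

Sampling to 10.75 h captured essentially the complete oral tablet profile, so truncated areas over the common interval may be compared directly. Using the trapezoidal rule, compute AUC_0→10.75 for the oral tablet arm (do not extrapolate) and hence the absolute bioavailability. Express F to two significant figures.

Trapezoidal AUC_0→10.75 (oral tablet):
  [0→0.5]: (0.00+1.31)/2 × 0.5 = 0.3275
  [0.5→6.5]: (1.31+0.48)/2 × 6 = 5.37
  [6.5→10.5]: (0.48+0.16)/2 × 4 = 1.28
  [10.5→10.75]: (0.16+0.15)/2 × 0.25 = 0.03875
  Sum = 7.01625 µg/mL·h
F = (AUC_ev/D_ev)/(AUC_iv/D_iv) = (7.01625/5)/(8.66/5) = 1.40325/1.732 = 0.8102

F = 0.81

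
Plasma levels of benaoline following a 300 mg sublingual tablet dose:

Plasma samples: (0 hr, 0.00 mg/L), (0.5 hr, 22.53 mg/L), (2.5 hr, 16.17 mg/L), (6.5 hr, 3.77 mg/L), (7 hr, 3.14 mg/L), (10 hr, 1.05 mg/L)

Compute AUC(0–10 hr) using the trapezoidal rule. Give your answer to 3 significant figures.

AUC = 92.2 mg/L·hr

Trapezoidal AUC_0→10:
  [0→0.5]: (0.00+22.53)/2 × 0.5 = 5.6325
  [0.5→2.5]: (22.53+16.17)/2 × 2 = 38.7
  [2.5→6.5]: (16.17+3.77)/2 × 4 = 39.88
  [6.5→7]: (3.77+3.14)/2 × 0.5 = 1.7275
  [7→10]: (3.14+1.05)/2 × 3 = 6.285
  Sum = 92.225 mg/L·hr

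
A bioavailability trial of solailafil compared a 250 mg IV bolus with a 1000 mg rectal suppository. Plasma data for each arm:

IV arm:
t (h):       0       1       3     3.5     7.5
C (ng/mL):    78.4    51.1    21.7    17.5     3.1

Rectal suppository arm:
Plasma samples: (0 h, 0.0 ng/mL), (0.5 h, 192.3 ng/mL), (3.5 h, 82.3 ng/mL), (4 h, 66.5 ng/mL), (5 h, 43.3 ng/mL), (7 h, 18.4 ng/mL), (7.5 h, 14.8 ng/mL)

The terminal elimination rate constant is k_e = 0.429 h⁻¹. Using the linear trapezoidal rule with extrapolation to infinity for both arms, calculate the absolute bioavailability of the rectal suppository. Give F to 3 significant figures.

Trapezoidal AUC_0→7.5 (IV):
  [0→1]: (78.4+51.1)/2 × 1 = 64.75
  [1→3]: (51.1+21.7)/2 × 2 = 72.8
  [3→3.5]: (21.7+17.5)/2 × 0.5 = 9.8
  [3.5→7.5]: (17.5+3.1)/2 × 4 = 41.2
  Sum = 188.55 ng/mL·h
IV tail: 3.1/0.429 = 7.226; AUC_iv,0→∞ = 188.55 + 7.226 = 195.776 ng/mL·h
Trapezoidal AUC_0→7.5 (rectal suppository):
  [0→0.5]: (0.0+192.3)/2 × 0.5 = 48.075
  [0.5→3.5]: (192.3+82.3)/2 × 3 = 411.9
  [3.5→4]: (82.3+66.5)/2 × 0.5 = 37.2
  [4→5]: (66.5+43.3)/2 × 1 = 54.9
  [5→7]: (43.3+18.4)/2 × 2 = 61.7
  [7→7.5]: (18.4+14.8)/2 × 0.5 = 8.3
  Sum = 622.075 ng/mL·h
rectal suppository tail: 14.8/0.429 = 34.499; AUC_ev,0→∞ = 622.075 + 34.499 = 656.574 ng/mL·h
F = (AUC_ev/D_ev)/(AUC_iv/D_iv) = (656.574/1000)/(195.776/250) = 0.656574/0.783104 = 0.8384

F = 0.838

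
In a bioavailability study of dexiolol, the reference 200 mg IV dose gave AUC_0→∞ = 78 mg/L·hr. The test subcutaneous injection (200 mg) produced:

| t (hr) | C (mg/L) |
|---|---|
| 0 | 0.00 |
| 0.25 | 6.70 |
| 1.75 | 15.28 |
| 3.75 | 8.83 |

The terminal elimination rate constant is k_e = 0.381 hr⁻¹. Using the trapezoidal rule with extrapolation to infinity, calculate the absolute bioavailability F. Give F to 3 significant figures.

F = 0.828

Trapezoidal AUC_0→3.75 (subcutaneous injection):
  [0→0.25]: (0.00+6.70)/2 × 0.25 = 0.8375
  [0.25→1.75]: (6.70+15.28)/2 × 1.5 = 16.485
  [1.75→3.75]: (15.28+8.83)/2 × 2 = 24.11
  Sum = 41.4325 mg/L·hr
Tail: C_last/k_e = 8.83/0.381 = 23.176
AUC_0→∞ (subcutaneous injection) = 41.4325 + 23.176 = 64.6085 mg/L·hr
F = (AUC_ev/D_ev)/(AUC_iv/D_iv) = (64.6085/200)/(78/200) = 0.3230425/0.39 = 0.8283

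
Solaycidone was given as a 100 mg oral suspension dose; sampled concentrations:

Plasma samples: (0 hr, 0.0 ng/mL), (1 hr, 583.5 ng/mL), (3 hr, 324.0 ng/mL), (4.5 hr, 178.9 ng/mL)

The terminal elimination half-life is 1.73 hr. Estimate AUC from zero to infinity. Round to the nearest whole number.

AUC = 2023 ng/mL·hr

Trapezoidal AUC_0→4.5:
  [0→1]: (0.0+583.5)/2 × 1 = 291.75
  [1→3]: (583.5+324.0)/2 × 2 = 907.5
  [3→4.5]: (324.0+178.9)/2 × 1.5 = 377.175
  Sum = 1576.425 ng/mL·hr
k_e = ln2 / t½ = 0.693147 / 1.73 = 0.4007 hr^-1
Extrapolated tail: C_last / k_e = 178.9 / 0.4007 = 446.469
AUC_0→∞ = 1576.425 + 446.469 = 2022.894 ng/mL·hr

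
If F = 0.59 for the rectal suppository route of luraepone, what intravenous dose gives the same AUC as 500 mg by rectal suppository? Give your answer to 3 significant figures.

D_iv = 295 mg

Systemic exposure from an extravascular dose = F × D_ev, so the equivalent IV dose is F × D_ev.
D_iv = F × D_ev = 0.59 × 500 = 295 mg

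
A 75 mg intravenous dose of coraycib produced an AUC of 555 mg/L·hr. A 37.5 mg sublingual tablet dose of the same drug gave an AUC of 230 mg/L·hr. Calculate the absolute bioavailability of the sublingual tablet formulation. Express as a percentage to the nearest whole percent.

F = (AUC_ev / D_ev) / (AUC_iv / D_iv)
  = (230/37.5) / (555/75)
  = 6.13333 / 7.4 = 0.8288
  = 82.88%

F = 83%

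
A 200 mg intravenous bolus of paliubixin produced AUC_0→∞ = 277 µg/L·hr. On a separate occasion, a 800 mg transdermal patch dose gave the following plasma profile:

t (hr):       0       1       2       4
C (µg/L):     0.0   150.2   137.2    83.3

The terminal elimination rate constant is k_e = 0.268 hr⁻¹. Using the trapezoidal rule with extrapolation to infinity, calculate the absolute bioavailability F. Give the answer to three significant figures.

F = 0.677

Trapezoidal AUC_0→4 (transdermal patch):
  [0→1]: (0.0+150.2)/2 × 1 = 75.1
  [1→2]: (150.2+137.2)/2 × 1 = 143.7
  [2→4]: (137.2+83.3)/2 × 2 = 220.5
  Sum = 439.3 µg/L·hr
Tail: C_last/k_e = 83.3/0.268 = 310.821
AUC_0→∞ (transdermal patch) = 439.3 + 310.821 = 750.121 µg/L·hr
F = (AUC_ev/D_ev)/(AUC_iv/D_iv) = (750.121/800)/(277/200) = 0.93765125/1.385 = 0.6770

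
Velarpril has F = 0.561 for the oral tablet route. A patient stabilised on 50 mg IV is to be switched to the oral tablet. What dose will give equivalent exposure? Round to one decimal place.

D_oral = 89.1 mg

For equal systemic exposure: F × D_ev = D_iv
D_ev = D_iv / F = 50 / 0.561 = 89.1266 mg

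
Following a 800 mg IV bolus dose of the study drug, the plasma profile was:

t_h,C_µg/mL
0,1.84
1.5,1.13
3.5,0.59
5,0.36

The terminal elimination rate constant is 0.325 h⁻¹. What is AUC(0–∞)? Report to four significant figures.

AUC = 5.768 µg/mL·h

Trapezoidal AUC_0→5:
  [0→1.5]: (1.84+1.13)/2 × 1.5 = 2.2275
  [1.5→3.5]: (1.13+0.59)/2 × 2 = 1.72
  [3.5→5]: (0.59+0.36)/2 × 1.5 = 0.7125
  Sum = 4.66 µg/mL·h
Extrapolated tail: C_last / k_e = 0.36 / 0.325 = 1.108
AUC_0→∞ = 4.66 + 1.108 = 5.768 µg/mL·h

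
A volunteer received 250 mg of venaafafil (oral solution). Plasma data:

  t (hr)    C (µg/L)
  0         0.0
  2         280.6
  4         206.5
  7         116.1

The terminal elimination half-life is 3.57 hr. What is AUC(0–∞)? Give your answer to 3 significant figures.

Trapezoidal AUC_0→7:
  [0→2]: (0.0+280.6)/2 × 2 = 280.6
  [2→4]: (280.6+206.5)/2 × 2 = 487.1
  [4→7]: (206.5+116.1)/2 × 3 = 483.9
  Sum = 1251.6 µg/L·hr
k_e = ln2 / t½ = 0.693147 / 3.57 = 0.1942 hr^-1
Extrapolated tail: C_last / k_e = 116.1 / 0.1942 = 597.837
AUC_0→∞ = 1251.6 + 597.837 = 1849.437 µg/L·hr

AUC = 1850 µg/L·hr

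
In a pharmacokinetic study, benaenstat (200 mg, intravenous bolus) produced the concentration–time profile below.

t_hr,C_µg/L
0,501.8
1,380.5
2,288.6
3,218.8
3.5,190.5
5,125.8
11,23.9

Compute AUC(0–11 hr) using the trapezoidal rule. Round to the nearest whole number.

Trapezoidal AUC_0→11:
  [0→1]: (501.8+380.5)/2 × 1 = 441.15
  [1→2]: (380.5+288.6)/2 × 1 = 334.55
  [2→3]: (288.6+218.8)/2 × 1 = 253.7
  [3→3.5]: (218.8+190.5)/2 × 0.5 = 102.325
  [3.5→5]: (190.5+125.8)/2 × 1.5 = 237.225
  [5→11]: (125.8+23.9)/2 × 6 = 449.1
  Sum = 1818.05 µg/L·hr

AUC = 1818 µg/L·hr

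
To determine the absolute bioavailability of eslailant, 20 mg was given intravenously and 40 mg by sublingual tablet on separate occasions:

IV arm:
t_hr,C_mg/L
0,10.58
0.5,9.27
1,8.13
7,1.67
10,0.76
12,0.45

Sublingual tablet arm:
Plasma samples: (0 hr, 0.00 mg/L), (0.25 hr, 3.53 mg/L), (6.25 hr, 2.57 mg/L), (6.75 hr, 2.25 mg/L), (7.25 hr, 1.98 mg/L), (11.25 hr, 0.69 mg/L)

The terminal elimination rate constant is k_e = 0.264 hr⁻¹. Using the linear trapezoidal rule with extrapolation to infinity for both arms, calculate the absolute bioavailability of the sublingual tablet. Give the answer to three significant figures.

Trapezoidal AUC_0→12 (IV):
  [0→0.5]: (10.58+9.27)/2 × 0.5 = 4.9625
  [0.5→1]: (9.27+8.13)/2 × 0.5 = 4.35
  [1→7]: (8.13+1.67)/2 × 6 = 29.4
  [7→10]: (1.67+0.76)/2 × 3 = 3.645
  [10→12]: (0.76+0.45)/2 × 2 = 1.21
  Sum = 43.5675 mg/L·hr
IV tail: 0.45/0.264 = 1.705; AUC_iv,0→∞ = 43.5675 + 1.705 = 45.2725 mg/L·hr
Trapezoidal AUC_0→11.25 (sublingual tablet):
  [0→0.25]: (0.00+3.53)/2 × 0.25 = 0.44125
  [0.25→6.25]: (3.53+2.57)/2 × 6 = 18.3
  [6.25→6.75]: (2.57+2.25)/2 × 0.5 = 1.205
  [6.75→7.25]: (2.25+1.98)/2 × 0.5 = 1.0575
  [7.25→11.25]: (1.98+0.69)/2 × 4 = 5.34
  Sum = 26.34375 mg/L·hr
sublingual tablet tail: 0.69/0.264 = 2.614; AUC_ev,0→∞ = 26.34375 + 2.614 = 28.95775 mg/L·hr
F = (AUC_ev/D_ev)/(AUC_iv/D_iv) = (28.95775/40)/(45.2725/20) = 0.72394375/2.263625 = 0.3198

F = 0.320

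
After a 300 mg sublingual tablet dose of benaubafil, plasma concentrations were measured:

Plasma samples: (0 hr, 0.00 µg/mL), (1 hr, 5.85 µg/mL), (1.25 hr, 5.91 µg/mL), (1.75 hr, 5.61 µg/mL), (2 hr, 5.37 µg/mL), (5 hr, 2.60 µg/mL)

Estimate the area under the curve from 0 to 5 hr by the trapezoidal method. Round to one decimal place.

AUC = 20.6 µg/mL·hr

Trapezoidal AUC_0→5:
  [0→1]: (0.00+5.85)/2 × 1 = 2.925
  [1→1.25]: (5.85+5.91)/2 × 0.25 = 1.47
  [1.25→1.75]: (5.91+5.61)/2 × 0.5 = 2.88
  [1.75→2]: (5.61+5.37)/2 × 0.25 = 1.3725
  [2→5]: (5.37+2.60)/2 × 3 = 11.955
  Sum = 20.6025 µg/mL·hr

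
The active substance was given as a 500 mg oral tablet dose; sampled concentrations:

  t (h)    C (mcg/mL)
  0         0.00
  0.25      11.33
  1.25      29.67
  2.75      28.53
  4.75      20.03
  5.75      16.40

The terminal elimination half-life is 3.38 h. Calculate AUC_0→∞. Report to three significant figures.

AUC = 212 mcg/mL·h

Trapezoidal AUC_0→5.75:
  [0→0.25]: (0.00+11.33)/2 × 0.25 = 1.41625
  [0.25→1.25]: (11.33+29.67)/2 × 1 = 20.5
  [1.25→2.75]: (29.67+28.53)/2 × 1.5 = 43.65
  [2.75→4.75]: (28.53+20.03)/2 × 2 = 48.56
  [4.75→5.75]: (20.03+16.40)/2 × 1 = 18.215
  Sum = 132.34125 mcg/mL·h
k_e = ln2 / t½ = 0.693147 / 3.38 = 0.2051 h^-1
Extrapolated tail: C_last / k_e = 16.40 / 0.2051 = 79.961
AUC_0→∞ = 132.34125 + 79.961 = 212.30225 mcg/mL·h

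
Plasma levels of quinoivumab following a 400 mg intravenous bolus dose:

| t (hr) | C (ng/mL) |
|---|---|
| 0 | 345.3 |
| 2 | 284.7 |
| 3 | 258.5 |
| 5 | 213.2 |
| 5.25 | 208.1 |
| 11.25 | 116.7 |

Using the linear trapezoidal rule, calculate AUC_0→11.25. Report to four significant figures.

Trapezoidal AUC_0→11.25:
  [0→2]: (345.3+284.7)/2 × 2 = 630.0
  [2→3]: (284.7+258.5)/2 × 1 = 271.6
  [3→5]: (258.5+213.2)/2 × 2 = 471.7
  [5→5.25]: (213.2+208.1)/2 × 0.25 = 52.6625
  [5.25→11.25]: (208.1+116.7)/2 × 6 = 974.4
  Sum = 2400.3625 ng/mL·hr

AUC = 2400 ng/mL·hr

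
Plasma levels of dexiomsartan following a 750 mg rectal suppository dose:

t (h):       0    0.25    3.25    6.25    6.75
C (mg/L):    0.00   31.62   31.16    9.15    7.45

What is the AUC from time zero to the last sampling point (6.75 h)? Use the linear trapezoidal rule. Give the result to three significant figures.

AUC = 163 mg/L·h

Trapezoidal AUC_0→6.75:
  [0→0.25]: (0.00+31.62)/2 × 0.25 = 3.9525
  [0.25→3.25]: (31.62+31.16)/2 × 3 = 94.17
  [3.25→6.25]: (31.16+9.15)/2 × 3 = 60.465
  [6.25→6.75]: (9.15+7.45)/2 × 0.5 = 4.15
  Sum = 162.7375 mg/L·h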